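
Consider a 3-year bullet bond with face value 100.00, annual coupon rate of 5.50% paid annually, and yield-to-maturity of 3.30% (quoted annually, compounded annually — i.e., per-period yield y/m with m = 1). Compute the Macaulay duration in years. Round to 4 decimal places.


Answer: Macaulay duration = 2.8512 years

Derivation:
Coupon per period c = face * coupon_rate / m = 5.500000
Periods per year m = 1; per-period yield y/m = 0.033000
Number of cashflows N = 3
Cashflows (t years, CF_t, discount factor 1/(1+y/m)^(m*t), PV):
  t = 1.0000: CF_t = 5.500000, DF = 0.968054, PV = 5.324298
  t = 2.0000: CF_t = 5.500000, DF = 0.937129, PV = 5.154209
  t = 3.0000: CF_t = 105.500000, DF = 0.907192, PV = 95.708717
Price P = sum_t PV_t = 106.187225
Macaulay numerator sum_t t * PV_t:
  t * PV_t at t = 1.0000: 5.324298
  t * PV_t at t = 2.0000: 10.308419
  t * PV_t at t = 3.0000: 287.126151
Macaulay duration D = (sum_t t * PV_t) / P = 302.758868 / 106.187225 = 2.851180


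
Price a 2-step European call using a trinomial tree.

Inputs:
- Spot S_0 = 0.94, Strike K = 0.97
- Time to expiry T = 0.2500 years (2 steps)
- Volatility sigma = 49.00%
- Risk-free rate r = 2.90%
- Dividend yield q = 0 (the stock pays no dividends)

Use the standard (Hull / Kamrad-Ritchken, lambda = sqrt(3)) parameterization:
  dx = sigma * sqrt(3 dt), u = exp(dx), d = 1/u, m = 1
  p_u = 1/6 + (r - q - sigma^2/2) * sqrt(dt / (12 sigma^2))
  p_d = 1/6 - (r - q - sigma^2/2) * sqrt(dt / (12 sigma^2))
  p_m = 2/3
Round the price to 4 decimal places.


Answer: Price = V(0,0) = 0.0745

Derivation:
dt = T/N = 0.125000; dx = sigma*sqrt(3*dt) = 0.300062
u = exp(dx) = 1.349943; d = 1/u = 0.740772
p_u = 0.147702, p_m = 0.666667, p_d = 0.185631
Discount per step: exp(-r*dt) = 0.996382
Stock lattice S(k, j) with j the centered position index:
  k=0: S(0,+0) = 0.9400
  k=1: S(1,-1) = 0.6963; S(1,+0) = 0.9400; S(1,+1) = 1.2689
  k=2: S(2,-2) = 0.5158; S(2,-1) = 0.6963; S(2,+0) = 0.9400; S(2,+1) = 1.2689; S(2,+2) = 1.7130
Terminal payoffs V(N, j) = max(S_T - K, 0):
  V(2,-2) = 0.000000; V(2,-1) = 0.000000; V(2,+0) = 0.000000; V(2,+1) = 0.298947; V(2,+2) = 0.743006
Backward induction: V(k, j) = exp(-r*dt) * [p_u * V(k+1, j+1) + p_m * V(k+1, j) + p_d * V(k+1, j-1)]
  V(1,-1) = exp(-r*dt) * [p_u*0.000000 + p_m*0.000000 + p_d*0.000000] = 0.000000
  V(1,+0) = exp(-r*dt) * [p_u*0.298947 + p_m*0.000000 + p_d*0.000000] = 0.043995
  V(1,+1) = exp(-r*dt) * [p_u*0.743006 + p_m*0.298947 + p_d*0.000000] = 0.307923
  V(0,+0) = exp(-r*dt) * [p_u*0.307923 + p_m*0.043995 + p_d*0.000000] = 0.074540


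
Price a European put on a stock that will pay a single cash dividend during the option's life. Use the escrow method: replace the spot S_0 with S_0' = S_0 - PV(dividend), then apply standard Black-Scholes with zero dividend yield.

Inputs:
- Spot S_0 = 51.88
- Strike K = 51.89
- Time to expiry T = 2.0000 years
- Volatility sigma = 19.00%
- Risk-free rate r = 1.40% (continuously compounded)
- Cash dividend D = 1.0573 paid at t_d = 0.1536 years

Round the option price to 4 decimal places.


Answer: Price = 5.2303

Derivation:
PV(D) = D * exp(-r * t_d) = 1.0573 * 0.99785191 = 1.05502882
S_0' = S_0 - PV(D) = 51.8800 - 1.05502882 = 50.82497118
d1 = (ln(S_0'/K) + (r + sigma^2/2)*T) / (sigma*sqrt(T)) = 0.16137553
d2 = d1 - sigma*sqrt(T) = -0.10732504
exp(-rT) = 0.97238837
N(-d1) = 0.43589882; N(-d2) = 0.54273444
P = K * exp(-rT) * N(-d2) - S_0' * N(-d1) = 51.8900 * 0.97238837 * 0.54273444 - 50.82497118 * 0.43589882 = 5.2303


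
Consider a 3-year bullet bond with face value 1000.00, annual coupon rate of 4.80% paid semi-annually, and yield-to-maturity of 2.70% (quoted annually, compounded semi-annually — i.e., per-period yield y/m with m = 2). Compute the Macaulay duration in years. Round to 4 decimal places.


Coupon per period c = face * coupon_rate / m = 24.000000
Periods per year m = 2; per-period yield y/m = 0.013500
Number of cashflows N = 6
Cashflows (t years, CF_t, discount factor 1/(1+y/m)^(m*t), PV):
  t = 0.5000: CF_t = 24.000000, DF = 0.986680, PV = 23.680316
  t = 1.0000: CF_t = 24.000000, DF = 0.973537, PV = 23.364890
  t = 1.5000: CF_t = 24.000000, DF = 0.960569, PV = 23.053665
  t = 2.0000: CF_t = 24.000000, DF = 0.947774, PV = 22.746586
  t = 2.5000: CF_t = 24.000000, DF = 0.935150, PV = 22.443598
  t = 3.0000: CF_t = 1024.000000, DF = 0.922694, PV = 944.838189
Price P = sum_t PV_t = 1060.127244
Macaulay numerator sum_t t * PV_t:
  t * PV_t at t = 0.5000: 11.840158
  t * PV_t at t = 1.0000: 23.364890
  t * PV_t at t = 1.5000: 34.580498
  t * PV_t at t = 2.0000: 45.493173
  t * PV_t at t = 2.5000: 56.108994
  t * PV_t at t = 3.0000: 2834.514567
Macaulay duration D = (sum_t t * PV_t) / P = 3005.902279 / 1060.127244 = 2.835417

Answer: Macaulay duration = 2.8354 years


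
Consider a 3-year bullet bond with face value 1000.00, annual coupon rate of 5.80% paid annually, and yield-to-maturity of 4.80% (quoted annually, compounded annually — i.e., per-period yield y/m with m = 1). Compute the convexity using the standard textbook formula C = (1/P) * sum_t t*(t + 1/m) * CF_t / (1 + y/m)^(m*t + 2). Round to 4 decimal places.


Coupon per period c = face * coupon_rate / m = 58.000000
Periods per year m = 1; per-period yield y/m = 0.048000
Number of cashflows N = 3
Cashflows (t years, CF_t, discount factor 1/(1+y/m)^(m*t), PV):
  t = 1.0000: CF_t = 58.000000, DF = 0.954198, PV = 55.343511
  t = 2.0000: CF_t = 58.000000, DF = 0.910495, PV = 52.808694
  t = 3.0000: CF_t = 1058.000000, DF = 0.868793, PV = 919.182653
Price P = sum_t PV_t = 1027.334859
Convexity numerator sum_t t*(t + 1/m) * CF_t / (1+y/m)^(m*t + 2):
  t = 1.0000: term = 100.779951
  t = 2.0000: term = 288.492225
  t = 3.0000: term = 10042.931500
Convexity = (1/P) * sum = 10432.203676 / 1027.334859 = 10.154628

Answer: Convexity = 10.1546


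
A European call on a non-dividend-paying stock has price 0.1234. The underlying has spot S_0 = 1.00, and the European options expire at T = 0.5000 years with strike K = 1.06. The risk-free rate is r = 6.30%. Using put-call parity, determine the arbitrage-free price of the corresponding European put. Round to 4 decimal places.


Answer: Put price = 0.1505

Derivation:
Put-call parity: C - P = S_0 * exp(-qT) - K * exp(-rT).
S_0 * exp(-qT) = 1.0000 * 1.00000000 = 1.00000000
K * exp(-rT) = 1.0600 * 0.96899096 = 1.02713041
P = C - S*exp(-qT) + K*exp(-rT)
P = 0.1234 - 1.00000000 + 1.02713041 = 0.1505


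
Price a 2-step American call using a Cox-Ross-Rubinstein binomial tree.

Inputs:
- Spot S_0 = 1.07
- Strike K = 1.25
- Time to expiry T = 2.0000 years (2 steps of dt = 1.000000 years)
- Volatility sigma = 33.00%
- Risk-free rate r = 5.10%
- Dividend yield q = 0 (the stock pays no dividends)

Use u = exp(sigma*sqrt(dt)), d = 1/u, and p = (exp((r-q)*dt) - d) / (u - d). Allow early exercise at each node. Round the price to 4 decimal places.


Answer: Price = V(0,0) = 0.1823

Derivation:
dt = T/N = 1.000000
u = exp(sigma*sqrt(dt)) = 1.390968; d = 1/u = 0.718924
p = (exp((r-q)*dt) - d) / (u - d) = 0.496097
Discount per step: exp(-r*dt) = 0.950279
Stock lattice S(k, i) with i counting down-moves:
  k=0: S(0,0) = 1.0700
  k=1: S(1,0) = 1.4883; S(1,1) = 0.7692
  k=2: S(2,0) = 2.0702; S(2,1) = 1.0700; S(2,2) = 0.5530
Terminal payoffs V(N, i) = max(S_T - K, 0):
  V(2,0) = 0.820228; V(2,1) = 0.000000; V(2,2) = 0.000000
Backward induction: V(k, i) = exp(-r*dt) * [p * V(k+1, i) + (1-p) * V(k+1, i+1)]; then take max(V_cont, immediate exercise) for American.
  V(1,0) = exp(-r*dt) * [p*0.820228 + (1-p)*0.000000] = 0.386680; exercise = 0.238336; V(1,0) = max -> 0.386680
  V(1,1) = exp(-r*dt) * [p*0.000000 + (1-p)*0.000000] = 0.000000; exercise = 0.000000; V(1,1) = max -> 0.000000
  V(0,0) = exp(-r*dt) * [p*0.386680 + (1-p)*0.000000] = 0.182293; exercise = 0.000000; V(0,0) = max -> 0.182293


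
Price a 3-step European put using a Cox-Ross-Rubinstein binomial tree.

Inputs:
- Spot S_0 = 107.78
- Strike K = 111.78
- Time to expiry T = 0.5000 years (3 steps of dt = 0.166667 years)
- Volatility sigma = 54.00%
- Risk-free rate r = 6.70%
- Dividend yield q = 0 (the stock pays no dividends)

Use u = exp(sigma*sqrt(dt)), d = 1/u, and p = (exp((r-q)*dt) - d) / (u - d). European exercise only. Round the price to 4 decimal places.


dt = T/N = 0.166667
u = exp(sigma*sqrt(dt)) = 1.246643; d = 1/u = 0.802154
p = (exp((r-q)*dt) - d) / (u - d) = 0.470372
Discount per step: exp(-r*dt) = 0.988895
Stock lattice S(k, i) with i counting down-moves:
  k=0: S(0,0) = 107.7800
  k=1: S(1,0) = 134.3631; S(1,1) = 86.4562
  k=2: S(2,0) = 167.5028; S(2,1) = 107.7800; S(2,2) = 69.3512
  k=3: S(3,0) = 208.8162; S(3,1) = 134.3631; S(3,2) = 86.4562; S(3,3) = 55.6304
Terminal payoffs V(N, i) = max(K - S_T, 0):
  V(3,0) = 0.000000; V(3,1) = 0.000000; V(3,2) = 25.323791; V(3,3) = 56.149596
Backward induction: V(k, i) = exp(-r*dt) * [p * V(k+1, i) + (1-p) * V(k+1, i+1)].
  V(2,0) = exp(-r*dt) * [p*0.000000 + (1-p)*0.000000] = 0.000000
  V(2,1) = exp(-r*dt) * [p*0.000000 + (1-p)*25.323791] = 13.263254
  V(2,2) = exp(-r*dt) * [p*25.323791 + (1-p)*56.149596] = 41.187498
  V(1,0) = exp(-r*dt) * [p*0.000000 + (1-p)*13.263254] = 6.946587
  V(1,1) = exp(-r*dt) * [p*13.263254 + (1-p)*41.187498] = 27.741205
  V(0,0) = exp(-r*dt) * [p*6.946587 + (1-p)*27.741205] = 17.760562

Answer: Price = V(0,0) = 17.7606


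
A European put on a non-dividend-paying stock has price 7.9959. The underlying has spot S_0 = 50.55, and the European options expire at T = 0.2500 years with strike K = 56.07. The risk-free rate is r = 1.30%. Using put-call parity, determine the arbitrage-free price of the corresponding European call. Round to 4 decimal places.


Put-call parity: C - P = S_0 * exp(-qT) - K * exp(-rT).
S_0 * exp(-qT) = 50.5500 * 1.00000000 = 50.55000000
K * exp(-rT) = 56.0700 * 0.99675528 = 55.88806830
C = P + S*exp(-qT) - K*exp(-rT)
C = 7.9959 + 50.55000000 - 55.88806830 = 2.6578

Answer: Call price = 2.6578


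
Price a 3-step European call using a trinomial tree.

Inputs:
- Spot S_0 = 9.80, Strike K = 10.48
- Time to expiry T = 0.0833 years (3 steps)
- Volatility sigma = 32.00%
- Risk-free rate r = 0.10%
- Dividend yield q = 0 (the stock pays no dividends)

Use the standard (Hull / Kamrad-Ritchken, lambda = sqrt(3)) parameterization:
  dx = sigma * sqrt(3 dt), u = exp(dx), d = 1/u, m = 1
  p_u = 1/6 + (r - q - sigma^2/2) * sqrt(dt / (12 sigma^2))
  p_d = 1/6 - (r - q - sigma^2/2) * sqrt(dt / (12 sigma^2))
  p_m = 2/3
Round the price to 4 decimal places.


Answer: Price = V(0,0) = 0.1366

Derivation:
dt = T/N = 0.027767; dx = sigma*sqrt(3*dt) = 0.092358
u = exp(dx) = 1.096757; d = 1/u = 0.911779
p_u = 0.159121, p_m = 0.666667, p_d = 0.174213
Discount per step: exp(-r*dt) = 0.999972
Stock lattice S(k, j) with j the centered position index:
  k=0: S(0,+0) = 9.8000
  k=1: S(1,-1) = 8.9354; S(1,+0) = 9.8000; S(1,+1) = 10.7482
  k=2: S(2,-2) = 8.1471; S(2,-1) = 8.9354; S(2,+0) = 9.8000; S(2,+1) = 10.7482; S(2,+2) = 11.7882
  k=3: S(3,-3) = 7.4284; S(3,-2) = 8.1471; S(3,-1) = 8.9354; S(3,+0) = 9.8000; S(3,+1) = 10.7482; S(3,+2) = 11.7882; S(3,+3) = 12.9288
Terminal payoffs V(N, j) = max(S_T - K, 0):
  V(3,-3) = 0.000000; V(3,-2) = 0.000000; V(3,-1) = 0.000000; V(3,+0) = 0.000000; V(3,+1) = 0.268218; V(3,+2) = 1.308182; V(3,+3) = 2.448770
Backward induction: V(k, j) = exp(-r*dt) * [p_u * V(k+1, j+1) + p_m * V(k+1, j) + p_d * V(k+1, j-1)]
  V(2,-2) = exp(-r*dt) * [p_u*0.000000 + p_m*0.000000 + p_d*0.000000] = 0.000000
  V(2,-1) = exp(-r*dt) * [p_u*0.000000 + p_m*0.000000 + p_d*0.000000] = 0.000000
  V(2,+0) = exp(-r*dt) * [p_u*0.268218 + p_m*0.000000 + p_d*0.000000] = 0.042678
  V(2,+1) = exp(-r*dt) * [p_u*1.308182 + p_m*0.268218 + p_d*0.000000] = 0.386960
  V(2,+2) = exp(-r*dt) * [p_u*2.448770 + p_m*1.308182 + p_d*0.268218] = 1.308462
  V(1,-1) = exp(-r*dt) * [p_u*0.042678 + p_m*0.000000 + p_d*0.000000] = 0.006791
  V(1,+0) = exp(-r*dt) * [p_u*0.386960 + p_m*0.042678 + p_d*0.000000] = 0.090023
  V(1,+1) = exp(-r*dt) * [p_u*1.308462 + p_m*0.386960 + p_d*0.042678] = 0.473598
  V(0,+0) = exp(-r*dt) * [p_u*0.473598 + p_m*0.090023 + p_d*0.006791] = 0.136553


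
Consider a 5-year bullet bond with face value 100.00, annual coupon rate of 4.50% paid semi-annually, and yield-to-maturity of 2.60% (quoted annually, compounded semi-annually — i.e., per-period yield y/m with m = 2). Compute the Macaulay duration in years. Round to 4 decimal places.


Answer: Macaulay duration = 4.5563 years

Derivation:
Coupon per period c = face * coupon_rate / m = 2.250000
Periods per year m = 2; per-period yield y/m = 0.013000
Number of cashflows N = 10
Cashflows (t years, CF_t, discount factor 1/(1+y/m)^(m*t), PV):
  t = 0.5000: CF_t = 2.250000, DF = 0.987167, PV = 2.221125
  t = 1.0000: CF_t = 2.250000, DF = 0.974498, PV = 2.192621
  t = 1.5000: CF_t = 2.250000, DF = 0.961992, PV = 2.164483
  t = 2.0000: CF_t = 2.250000, DF = 0.949647, PV = 2.136706
  t = 2.5000: CF_t = 2.250000, DF = 0.937460, PV = 2.109285
  t = 3.0000: CF_t = 2.250000, DF = 0.925429, PV = 2.082216
  t = 3.5000: CF_t = 2.250000, DF = 0.913553, PV = 2.055495
  t = 4.0000: CF_t = 2.250000, DF = 0.901829, PV = 2.029116
  t = 4.5000: CF_t = 2.250000, DF = 0.890256, PV = 2.003076
  t = 5.0000: CF_t = 102.250000, DF = 0.878831, PV = 89.860507
Price P = sum_t PV_t = 108.854631
Macaulay numerator sum_t t * PV_t:
  t * PV_t at t = 0.5000: 1.110563
  t * PV_t at t = 1.0000: 2.192621
  t * PV_t at t = 1.5000: 3.246725
  t * PV_t at t = 2.0000: 4.273412
  t * PV_t at t = 2.5000: 5.273213
  t * PV_t at t = 3.0000: 6.246649
  t * PV_t at t = 3.5000: 7.194232
  t * PV_t at t = 4.0000: 8.116465
  t * PV_t at t = 4.5000: 9.013844
  t * PV_t at t = 5.0000: 449.302533
Macaulay duration D = (sum_t t * PV_t) / P = 495.970257 / 108.854631 = 4.556262


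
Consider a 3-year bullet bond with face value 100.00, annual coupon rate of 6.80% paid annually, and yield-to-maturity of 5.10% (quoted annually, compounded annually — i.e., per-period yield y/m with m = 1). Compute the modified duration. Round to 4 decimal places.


Answer: Modified duration = 2.6808

Derivation:
Coupon per period c = face * coupon_rate / m = 6.800000
Periods per year m = 1; per-period yield y/m = 0.051000
Number of cashflows N = 3
Cashflows (t years, CF_t, discount factor 1/(1+y/m)^(m*t), PV):
  t = 1.0000: CF_t = 6.800000, DF = 0.951475, PV = 6.470029
  t = 2.0000: CF_t = 6.800000, DF = 0.905304, PV = 6.156069
  t = 3.0000: CF_t = 106.800000, DF = 0.861374, PV = 91.994763
Price P = sum_t PV_t = 104.620861
First compute Macaulay numerator sum_t t * PV_t:
  t * PV_t at t = 1.0000: 6.470029
  t * PV_t at t = 2.0000: 12.312138
  t * PV_t at t = 3.0000: 275.984289
Macaulay duration D = 294.766455 / 104.620861 = 2.817473
Modified duration = D / (1 + y/m) = 2.817473 / (1 + 0.051000) = 2.680755


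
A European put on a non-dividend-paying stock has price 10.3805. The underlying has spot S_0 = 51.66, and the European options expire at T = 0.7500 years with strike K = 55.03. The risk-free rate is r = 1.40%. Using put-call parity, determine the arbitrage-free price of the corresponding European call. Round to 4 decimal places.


Put-call parity: C - P = S_0 * exp(-qT) - K * exp(-rT).
S_0 * exp(-qT) = 51.6600 * 1.00000000 = 51.66000000
K * exp(-rT) = 55.0300 * 0.98955493 = 54.45520794
C = P + S*exp(-qT) - K*exp(-rT)
C = 10.3805 + 51.66000000 - 54.45520794 = 7.5853

Answer: Call price = 7.5853


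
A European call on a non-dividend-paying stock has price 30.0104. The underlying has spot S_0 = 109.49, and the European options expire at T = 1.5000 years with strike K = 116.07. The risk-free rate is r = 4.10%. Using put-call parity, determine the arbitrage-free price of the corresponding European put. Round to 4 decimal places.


Put-call parity: C - P = S_0 * exp(-qT) - K * exp(-rT).
S_0 * exp(-qT) = 109.4900 * 1.00000000 = 109.49000000
K * exp(-rT) = 116.0700 * 0.94035295 = 109.14676641
P = C - S*exp(-qT) + K*exp(-rT)
P = 30.0104 - 109.49000000 + 109.14676641 = 29.6672

Answer: Put price = 29.6672


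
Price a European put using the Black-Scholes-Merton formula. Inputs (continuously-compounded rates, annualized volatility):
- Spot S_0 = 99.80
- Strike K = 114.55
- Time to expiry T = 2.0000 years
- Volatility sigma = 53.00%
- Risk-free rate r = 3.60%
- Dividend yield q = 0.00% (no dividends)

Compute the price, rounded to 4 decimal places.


d1 = (ln(S/K) + (r - q + 0.5*sigma^2) * T) / (sigma * sqrt(T)) = 0.28692095
d2 = d1 - sigma * sqrt(T) = -0.46261224
exp(-rT) = 0.93053090; exp(-qT) = 1.00000000
P = K * exp(-rT) * N(-d2) - S_0 * exp(-qT) * N(-d1)
N(-d1) = 0.38708642; N(-d2) = 0.67817883
P = 114.5500 * 0.93053090 * 0.67817883 - 99.8000 * 1.00000000 * 0.38708642 = 33.6574

Answer: Price = 33.6574


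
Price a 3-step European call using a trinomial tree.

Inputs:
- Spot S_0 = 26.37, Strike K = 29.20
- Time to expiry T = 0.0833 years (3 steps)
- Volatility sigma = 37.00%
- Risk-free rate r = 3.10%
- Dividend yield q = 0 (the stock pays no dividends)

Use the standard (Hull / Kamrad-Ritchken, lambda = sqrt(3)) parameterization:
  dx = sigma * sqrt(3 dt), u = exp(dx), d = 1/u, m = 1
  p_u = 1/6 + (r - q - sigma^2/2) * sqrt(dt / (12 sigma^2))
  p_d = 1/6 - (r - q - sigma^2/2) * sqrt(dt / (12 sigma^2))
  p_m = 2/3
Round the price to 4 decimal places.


dt = T/N = 0.027767; dx = sigma*sqrt(3*dt) = 0.106788
u = exp(dx) = 1.112699; d = 1/u = 0.898716
p_u = 0.161798, p_m = 0.666667, p_d = 0.171535
Discount per step: exp(-r*dt) = 0.999140
Stock lattice S(k, j) with j the centered position index:
  k=0: S(0,+0) = 26.3700
  k=1: S(1,-1) = 23.6991; S(1,+0) = 26.3700; S(1,+1) = 29.3419
  k=2: S(2,-2) = 21.2988; S(2,-1) = 23.6991; S(2,+0) = 26.3700; S(2,+1) = 29.3419; S(2,+2) = 32.6487
  k=3: S(3,-3) = 19.1416; S(3,-2) = 21.2988; S(3,-1) = 23.6991; S(3,+0) = 26.3700; S(3,+1) = 29.3419; S(3,+2) = 32.6487; S(3,+3) = 36.3281
Terminal payoffs V(N, j) = max(S_T - K, 0):
  V(3,-3) = 0.000000; V(3,-2) = 0.000000; V(3,-1) = 0.000000; V(3,+0) = 0.000000; V(3,+1) = 0.141868; V(3,+2) = 3.448662; V(3,+3) = 7.128128
Backward induction: V(k, j) = exp(-r*dt) * [p_u * V(k+1, j+1) + p_m * V(k+1, j) + p_d * V(k+1, j-1)]
  V(2,-2) = exp(-r*dt) * [p_u*0.000000 + p_m*0.000000 + p_d*0.000000] = 0.000000
  V(2,-1) = exp(-r*dt) * [p_u*0.000000 + p_m*0.000000 + p_d*0.000000] = 0.000000
  V(2,+0) = exp(-r*dt) * [p_u*0.141868 + p_m*0.000000 + p_d*0.000000] = 0.022934
  V(2,+1) = exp(-r*dt) * [p_u*3.448662 + p_m*0.141868 + p_d*0.000000] = 0.652003
  V(2,+2) = exp(-r*dt) * [p_u*7.128128 + p_m*3.448662 + p_d*0.141868] = 3.473768
  V(1,-1) = exp(-r*dt) * [p_u*0.022934 + p_m*0.000000 + p_d*0.000000] = 0.003708
  V(1,+0) = exp(-r*dt) * [p_u*0.652003 + p_m*0.022934 + p_d*0.000000] = 0.120678
  V(1,+1) = exp(-r*dt) * [p_u*3.473768 + p_m*0.652003 + p_d*0.022934] = 0.999790
  V(0,+0) = exp(-r*dt) * [p_u*0.999790 + p_m*0.120678 + p_d*0.003708] = 0.242643

Answer: Price = V(0,0) = 0.2426


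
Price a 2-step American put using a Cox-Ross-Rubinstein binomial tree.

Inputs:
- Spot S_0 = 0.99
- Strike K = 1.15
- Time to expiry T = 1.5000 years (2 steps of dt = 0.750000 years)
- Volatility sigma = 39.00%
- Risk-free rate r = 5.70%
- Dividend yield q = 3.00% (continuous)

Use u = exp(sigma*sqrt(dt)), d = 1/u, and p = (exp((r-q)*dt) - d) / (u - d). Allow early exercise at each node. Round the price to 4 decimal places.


Answer: Price = V(0,0) = 0.2718

Derivation:
dt = T/N = 0.750000
u = exp(sigma*sqrt(dt)) = 1.401790; d = 1/u = 0.713374
p = (exp((r-q)*dt) - d) / (u - d) = 0.446071
Discount per step: exp(-r*dt) = 0.958151
Stock lattice S(k, i) with i counting down-moves:
  k=0: S(0,0) = 0.9900
  k=1: S(1,0) = 1.3878; S(1,1) = 0.7062
  k=2: S(2,0) = 1.9454; S(2,1) = 0.9900; S(2,2) = 0.5038
Terminal payoffs V(N, i) = max(K - S_T, 0):
  V(2,0) = 0.000000; V(2,1) = 0.160000; V(2,2) = 0.646187
Backward induction: V(k, i) = exp(-r*dt) * [p * V(k+1, i) + (1-p) * V(k+1, i+1)]; then take max(V_cont, immediate exercise) for American.
  V(1,0) = exp(-r*dt) * [p*0.000000 + (1-p)*0.160000] = 0.084920; exercise = 0.000000; V(1,0) = max -> 0.084920
  V(1,1) = exp(-r*dt) * [p*0.160000 + (1-p)*0.646187] = 0.411347; exercise = 0.443760; V(1,1) = max -> 0.443760
  V(0,0) = exp(-r*dt) * [p*0.084920 + (1-p)*0.443760] = 0.271819; exercise = 0.160000; V(0,0) = max -> 0.271819


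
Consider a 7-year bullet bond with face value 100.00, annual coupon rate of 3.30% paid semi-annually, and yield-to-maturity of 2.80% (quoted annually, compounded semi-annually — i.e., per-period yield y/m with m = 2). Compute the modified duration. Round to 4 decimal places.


Coupon per period c = face * coupon_rate / m = 1.650000
Periods per year m = 2; per-period yield y/m = 0.014000
Number of cashflows N = 14
Cashflows (t years, CF_t, discount factor 1/(1+y/m)^(m*t), PV):
  t = 0.5000: CF_t = 1.650000, DF = 0.986193, PV = 1.627219
  t = 1.0000: CF_t = 1.650000, DF = 0.972577, PV = 1.604752
  t = 1.5000: CF_t = 1.650000, DF = 0.959149, PV = 1.582596
  t = 2.0000: CF_t = 1.650000, DF = 0.945906, PV = 1.560746
  t = 2.5000: CF_t = 1.650000, DF = 0.932847, PV = 1.539197
  t = 3.0000: CF_t = 1.650000, DF = 0.919967, PV = 1.517946
  t = 3.5000: CF_t = 1.650000, DF = 0.907265, PV = 1.496988
  t = 4.0000: CF_t = 1.650000, DF = 0.894739, PV = 1.476319
  t = 4.5000: CF_t = 1.650000, DF = 0.882386, PV = 1.455936
  t = 5.0000: CF_t = 1.650000, DF = 0.870203, PV = 1.435835
  t = 5.5000: CF_t = 1.650000, DF = 0.858188, PV = 1.416010
  t = 6.0000: CF_t = 1.650000, DF = 0.846339, PV = 1.396460
  t = 6.5000: CF_t = 1.650000, DF = 0.834654, PV = 1.377179
  t = 7.0000: CF_t = 101.650000, DF = 0.823130, PV = 83.671203
Price P = sum_t PV_t = 103.158386
First compute Macaulay numerator sum_t t * PV_t:
  t * PV_t at t = 0.5000: 0.813609
  t * PV_t at t = 1.0000: 1.604752
  t * PV_t at t = 1.5000: 2.373894
  t * PV_t at t = 2.0000: 3.121491
  t * PV_t at t = 2.5000: 3.847992
  t * PV_t at t = 3.0000: 4.553837
  t * PV_t at t = 3.5000: 5.239457
  t * PV_t at t = 4.0000: 5.905277
  t * PV_t at t = 4.5000: 6.551713
  t * PV_t at t = 5.0000: 7.179173
  t * PV_t at t = 5.5000: 7.788057
  t * PV_t at t = 6.0000: 8.378760
  t * PV_t at t = 6.5000: 8.951666
  t * PV_t at t = 7.0000: 585.698421
Macaulay duration D = 652.008100 / 103.158386 = 6.320457
Modified duration = D / (1 + y/m) = 6.320457 / (1 + 0.014000) = 6.233192

Answer: Modified duration = 6.2332


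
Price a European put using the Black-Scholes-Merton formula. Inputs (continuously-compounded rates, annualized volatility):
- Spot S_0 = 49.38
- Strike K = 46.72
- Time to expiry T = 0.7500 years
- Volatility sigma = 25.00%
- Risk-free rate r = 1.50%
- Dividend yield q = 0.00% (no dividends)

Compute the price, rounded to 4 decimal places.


Answer: Price = 2.7210

Derivation:
d1 = (ln(S/K) + (r - q + 0.5*sigma^2) * T) / (sigma * sqrt(T)) = 0.41597230
d2 = d1 - sigma * sqrt(T) = 0.19946595
exp(-rT) = 0.98881304; exp(-qT) = 1.00000000
P = K * exp(-rT) * N(-d2) - S_0 * exp(-qT) * N(-d1)
N(-d1) = 0.33871514; N(-d2) = 0.42094914
P = 46.7200 * 0.98881304 * 0.42094914 - 49.3800 * 1.00000000 * 0.33871514 = 2.7210


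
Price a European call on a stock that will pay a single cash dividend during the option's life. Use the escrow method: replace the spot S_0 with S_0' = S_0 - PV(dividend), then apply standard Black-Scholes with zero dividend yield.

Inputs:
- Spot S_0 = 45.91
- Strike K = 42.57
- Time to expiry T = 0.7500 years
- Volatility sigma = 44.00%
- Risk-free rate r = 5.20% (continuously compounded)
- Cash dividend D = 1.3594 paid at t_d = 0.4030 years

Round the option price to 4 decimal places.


Answer: Price = 8.4382

Derivation:
PV(D) = D * exp(-r * t_d) = 1.3594 * 0.97926205 = 1.33120883
S_0' = S_0 - PV(D) = 45.9100 - 1.33120883 = 44.57879117
d1 = (ln(S_0'/K) + (r + sigma^2/2)*T) / (sigma*sqrt(T)) = 0.41387730
d2 = d1 - sigma*sqrt(T) = 0.03282612
exp(-rT) = 0.96175071
N(d1) = 0.66051801; N(d2) = 0.51309338
C = S_0' * N(d1) - K * exp(-rT) * N(d2) = 44.57879117 * 0.66051801 - 42.5700 * 0.96175071 * 0.51309338 = 8.4382


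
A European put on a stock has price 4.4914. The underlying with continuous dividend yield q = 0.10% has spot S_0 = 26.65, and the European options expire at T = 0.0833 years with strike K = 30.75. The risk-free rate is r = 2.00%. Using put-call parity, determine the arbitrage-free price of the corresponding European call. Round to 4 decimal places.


Answer: Call price = 0.4404

Derivation:
Put-call parity: C - P = S_0 * exp(-qT) - K * exp(-rT).
S_0 * exp(-qT) = 26.6500 * 0.99991670 = 26.64778015
K * exp(-rT) = 30.7500 * 0.99833539 = 30.69881315
C = P + S*exp(-qT) - K*exp(-rT)
C = 4.4914 + 26.64778015 - 30.69881315 = 0.4404


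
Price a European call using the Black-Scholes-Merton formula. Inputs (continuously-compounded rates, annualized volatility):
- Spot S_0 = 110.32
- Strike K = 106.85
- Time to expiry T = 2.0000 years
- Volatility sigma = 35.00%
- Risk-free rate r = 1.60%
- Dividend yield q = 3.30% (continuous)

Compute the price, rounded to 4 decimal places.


d1 = (ln(S/K) + (r - q + 0.5*sigma^2) * T) / (sigma * sqrt(T)) = 0.24336444
d2 = d1 - sigma * sqrt(T) = -0.25161031
exp(-rT) = 0.96850658; exp(-qT) = 0.93613086
C = S_0 * exp(-qT) * N(d1) - K * exp(-rT) * N(d2)
N(d1) = 0.59613846; N(d2) = 0.40067115
C = 110.3200 * 0.93613086 * 0.59613846 - 106.8500 * 0.96850658 * 0.40067115 = 20.1022

Answer: Price = 20.1022


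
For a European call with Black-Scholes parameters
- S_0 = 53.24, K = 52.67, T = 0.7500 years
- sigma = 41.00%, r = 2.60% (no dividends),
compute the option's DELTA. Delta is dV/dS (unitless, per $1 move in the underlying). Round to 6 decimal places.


d1 = 0.2627688930; d2 = -0.0923015226
phi(d1) = 0.3854043336; exp(-qT) = 1.0000000000; exp(-rT) = 0.9806888952
N(d1) = 0.6036356435
Delta = exp(-qT) * N(d1) = 1.0000000000 * 0.6036356435 = 0.603636

Answer: Delta = 0.603636


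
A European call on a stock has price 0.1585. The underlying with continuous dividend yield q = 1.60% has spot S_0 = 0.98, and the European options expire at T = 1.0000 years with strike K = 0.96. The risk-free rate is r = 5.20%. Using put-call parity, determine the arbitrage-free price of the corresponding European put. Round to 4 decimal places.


Answer: Put price = 0.1054

Derivation:
Put-call parity: C - P = S_0 * exp(-qT) - K * exp(-rT).
S_0 * exp(-qT) = 0.9800 * 0.98412732 = 0.96444477
K * exp(-rT) = 0.9600 * 0.94932887 = 0.91135571
P = C - S*exp(-qT) + K*exp(-rT)
P = 0.1585 - 0.96444477 + 0.91135571 = 0.1054


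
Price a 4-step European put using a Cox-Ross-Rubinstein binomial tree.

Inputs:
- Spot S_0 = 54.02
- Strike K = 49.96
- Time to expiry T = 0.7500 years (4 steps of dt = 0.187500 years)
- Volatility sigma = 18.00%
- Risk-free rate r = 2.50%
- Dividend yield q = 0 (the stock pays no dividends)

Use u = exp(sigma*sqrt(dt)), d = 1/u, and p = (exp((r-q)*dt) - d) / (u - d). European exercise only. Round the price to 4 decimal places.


dt = T/N = 0.187500
u = exp(sigma*sqrt(dt)) = 1.081060; d = 1/u = 0.925018
p = (exp((r-q)*dt) - d) / (u - d) = 0.510635
Discount per step: exp(-r*dt) = 0.995323
Stock lattice S(k, i) with i counting down-moves:
  k=0: S(0,0) = 54.0200
  k=1: S(1,0) = 58.3989; S(1,1) = 49.9695
  k=2: S(2,0) = 63.1327; S(2,1) = 54.0200; S(2,2) = 46.2226
  k=3: S(3,0) = 68.2503; S(3,1) = 58.3989; S(3,2) = 49.9695; S(3,3) = 42.7568
  k=4: S(4,0) = 73.7826; S(4,1) = 63.1327; S(4,2) = 54.0200; S(4,3) = 46.2226; S(4,4) = 39.5508
Terminal payoffs V(N, i) = max(K - S_T, 0):
  V(4,0) = 0.000000; V(4,1) = 0.000000; V(4,2) = 0.000000; V(4,3) = 3.737357; V(4,4) = 10.409228
Backward induction: V(k, i) = exp(-r*dt) * [p * V(k+1, i) + (1-p) * V(k+1, i+1)].
  V(3,0) = exp(-r*dt) * [p*0.000000 + (1-p)*0.000000] = 0.000000
  V(3,1) = exp(-r*dt) * [p*0.000000 + (1-p)*0.000000] = 0.000000
  V(3,2) = exp(-r*dt) * [p*0.000000 + (1-p)*3.737357] = 1.820380
  V(3,3) = exp(-r*dt) * [p*3.737357 + (1-p)*10.409228] = 6.969593
  V(2,0) = exp(-r*dt) * [p*0.000000 + (1-p)*0.000000] = 0.000000
  V(2,1) = exp(-r*dt) * [p*0.000000 + (1-p)*1.820380] = 0.886665
  V(2,2) = exp(-r*dt) * [p*1.820380 + (1-p)*6.969593] = 4.319929
  V(1,0) = exp(-r*dt) * [p*0.000000 + (1-p)*0.886665] = 0.431874
  V(1,1) = exp(-r*dt) * [p*0.886665 + (1-p)*4.319929] = 2.554781
  V(0,0) = exp(-r*dt) * [p*0.431874 + (1-p)*2.554781] = 1.463873

Answer: Price = V(0,0) = 1.4639


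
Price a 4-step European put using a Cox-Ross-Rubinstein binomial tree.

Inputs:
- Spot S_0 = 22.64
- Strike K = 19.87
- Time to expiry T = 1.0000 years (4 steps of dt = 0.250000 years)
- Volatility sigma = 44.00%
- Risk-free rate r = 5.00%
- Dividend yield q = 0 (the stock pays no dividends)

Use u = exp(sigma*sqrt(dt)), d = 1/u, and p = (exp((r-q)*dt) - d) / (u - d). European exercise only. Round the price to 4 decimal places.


dt = T/N = 0.250000
u = exp(sigma*sqrt(dt)) = 1.246077; d = 1/u = 0.802519
p = (exp((r-q)*dt) - d) / (u - d) = 0.473579
Discount per step: exp(-r*dt) = 0.987578
Stock lattice S(k, i) with i counting down-moves:
  k=0: S(0,0) = 22.6400
  k=1: S(1,0) = 28.2112; S(1,1) = 18.1690
  k=2: S(2,0) = 35.1533; S(2,1) = 22.6400; S(2,2) = 14.5810
  k=3: S(3,0) = 43.8037; S(3,1) = 28.2112; S(3,2) = 18.1690; S(3,3) = 11.7015
  k=4: S(4,0) = 54.5828; S(4,1) = 35.1533; S(4,2) = 22.6400; S(4,3) = 14.5810; S(4,4) = 9.3907
Terminal payoffs V(N, i) = max(K - S_T, 0):
  V(4,0) = 0.000000; V(4,1) = 0.000000; V(4,2) = 0.000000; V(4,3) = 5.289015; V(4,4) = 10.479315
Backward induction: V(k, i) = exp(-r*dt) * [p * V(k+1, i) + (1-p) * V(k+1, i+1)].
  V(3,0) = exp(-r*dt) * [p*0.000000 + (1-p)*0.000000] = 0.000000
  V(3,1) = exp(-r*dt) * [p*0.000000 + (1-p)*0.000000] = 0.000000
  V(3,2) = exp(-r*dt) * [p*0.000000 + (1-p)*5.289015] = 2.749663
  V(3,3) = exp(-r*dt) * [p*5.289015 + (1-p)*10.479315] = 7.921657
  V(2,0) = exp(-r*dt) * [p*0.000000 + (1-p)*0.000000] = 0.000000
  V(2,1) = exp(-r*dt) * [p*0.000000 + (1-p)*2.749663] = 1.429500
  V(2,2) = exp(-r*dt) * [p*2.749663 + (1-p)*7.921657] = 5.404332
  V(1,0) = exp(-r*dt) * [p*0.000000 + (1-p)*1.429500] = 0.743171
  V(1,1) = exp(-r*dt) * [p*1.429500 + (1-p)*5.404332] = 3.478185
  V(0,0) = exp(-r*dt) * [p*0.743171 + (1-p)*3.478185] = 2.155824

Answer: Price = V(0,0) = 2.1558


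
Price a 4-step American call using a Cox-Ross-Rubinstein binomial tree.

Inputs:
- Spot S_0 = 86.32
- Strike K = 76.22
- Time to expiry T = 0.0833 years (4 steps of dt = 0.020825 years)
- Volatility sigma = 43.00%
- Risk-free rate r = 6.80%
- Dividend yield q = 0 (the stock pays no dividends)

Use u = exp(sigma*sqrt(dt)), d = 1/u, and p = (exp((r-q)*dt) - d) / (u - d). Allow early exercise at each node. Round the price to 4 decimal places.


Answer: Price = V(0,0) = 11.1003

Derivation:
dt = T/N = 0.020825
u = exp(sigma*sqrt(dt)) = 1.064018; d = 1/u = 0.939833
p = (exp((r-q)*dt) - d) / (u - d) = 0.495903
Discount per step: exp(-r*dt) = 0.998585
Stock lattice S(k, i) with i counting down-moves:
  k=0: S(0,0) = 86.3200
  k=1: S(1,0) = 91.8461; S(1,1) = 81.1264
  k=2: S(2,0) = 97.7259; S(2,1) = 86.3200; S(2,2) = 76.2453
  k=3: S(3,0) = 103.9822; S(3,1) = 91.8461; S(3,2) = 81.1264; S(3,3) = 71.6579
  k=4: S(4,0) = 110.6390; S(4,1) = 97.7259; S(4,2) = 86.3200; S(4,3) = 76.2453; S(4,4) = 67.3465
Terminal payoffs V(N, i) = max(S_T - K, 0):
  V(4,0) = 34.418959; V(4,1) = 21.505918; V(4,2) = 10.100000; V(4,3) = 0.025305; V(4,4) = 0.000000
Backward induction: V(k, i) = exp(-r*dt) * [p * V(k+1, i) + (1-p) * V(k+1, i+1)]; then take max(V_cont, immediate exercise) for American.
  V(3,0) = exp(-r*dt) * [p*34.418959 + (1-p)*21.505918] = 27.870039; exercise = 27.762180; V(3,0) = max -> 27.870039
  V(3,1) = exp(-r*dt) * [p*21.505918 + (1-p)*10.100000] = 15.733932; exercise = 15.626073; V(3,1) = max -> 15.733932
  V(3,2) = exp(-r*dt) * [p*10.100000 + (1-p)*0.025305] = 5.014271; exercise = 4.906412; V(3,2) = max -> 5.014271
  V(3,3) = exp(-r*dt) * [p*0.025305 + (1-p)*0.000000] = 0.012531; exercise = 0.000000; V(3,3) = max -> 0.012531
  V(2,0) = exp(-r*dt) * [p*27.870039 + (1-p)*15.733932] = 21.721482; exercise = 21.505918; V(2,0) = max -> 21.721482
  V(2,1) = exp(-r*dt) * [p*15.733932 + (1-p)*5.014271] = 10.315565; exercise = 10.100000; V(2,1) = max -> 10.315565
  V(2,2) = exp(-r*dt) * [p*5.014271 + (1-p)*0.012531] = 2.489381; exercise = 0.025305; V(2,2) = max -> 2.489381
  V(1,0) = exp(-r*dt) * [p*21.721482 + (1-p)*10.315565] = 15.949192; exercise = 15.626073; V(1,0) = max -> 15.949192
  V(1,1) = exp(-r*dt) * [p*10.315565 + (1-p)*2.489381] = 6.361394; exercise = 4.906412; V(1,1) = max -> 6.361394
  V(0,0) = exp(-r*dt) * [p*15.949192 + (1-p)*6.361394] = 11.100282; exercise = 10.100000; V(0,0) = max -> 11.100282


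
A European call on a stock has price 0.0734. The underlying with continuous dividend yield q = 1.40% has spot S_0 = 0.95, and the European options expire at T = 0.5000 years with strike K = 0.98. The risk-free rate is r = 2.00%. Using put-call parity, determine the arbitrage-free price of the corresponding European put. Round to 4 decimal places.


Answer: Put price = 0.1003

Derivation:
Put-call parity: C - P = S_0 * exp(-qT) - K * exp(-rT).
S_0 * exp(-qT) = 0.9500 * 0.99302444 = 0.94337322
K * exp(-rT) = 0.9800 * 0.99004983 = 0.97024884
P = C - S*exp(-qT) + K*exp(-rT)
P = 0.0734 - 0.94337322 + 0.97024884 = 0.1003


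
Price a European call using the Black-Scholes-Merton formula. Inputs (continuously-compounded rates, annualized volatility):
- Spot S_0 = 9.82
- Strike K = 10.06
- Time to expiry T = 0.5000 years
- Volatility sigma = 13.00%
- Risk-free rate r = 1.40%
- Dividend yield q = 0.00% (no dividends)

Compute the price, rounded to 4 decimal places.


d1 = (ln(S/K) + (r - q + 0.5*sigma^2) * T) / (sigma * sqrt(T)) = -0.14056241
d2 = d1 - sigma * sqrt(T) = -0.23248629
exp(-rT) = 0.99302444; exp(-qT) = 1.00000000
C = S_0 * exp(-qT) * N(d1) - K * exp(-rT) * N(d2)
N(d1) = 0.44410782; N(d2) = 0.40808017
C = 9.8200 * 1.00000000 * 0.44410782 - 10.0600 * 0.99302444 * 0.40808017 = 0.2845

Answer: Price = 0.2845


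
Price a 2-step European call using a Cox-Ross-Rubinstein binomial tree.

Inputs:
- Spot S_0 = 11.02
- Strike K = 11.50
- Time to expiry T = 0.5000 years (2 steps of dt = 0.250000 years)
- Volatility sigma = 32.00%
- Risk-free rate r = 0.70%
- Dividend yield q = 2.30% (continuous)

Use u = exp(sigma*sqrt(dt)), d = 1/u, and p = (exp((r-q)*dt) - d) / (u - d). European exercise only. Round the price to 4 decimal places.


Answer: Price = V(0,0) = 0.7341

Derivation:
dt = T/N = 0.250000
u = exp(sigma*sqrt(dt)) = 1.173511; d = 1/u = 0.852144
p = (exp((r-q)*dt) - d) / (u - d) = 0.447663
Discount per step: exp(-r*dt) = 0.998252
Stock lattice S(k, i) with i counting down-moves:
  k=0: S(0,0) = 11.0200
  k=1: S(1,0) = 12.9321; S(1,1) = 9.3906
  k=2: S(2,0) = 15.1759; S(2,1) = 11.0200; S(2,2) = 8.0022
Terminal payoffs V(N, i) = max(S_T - K, 0):
  V(2,0) = 3.675948; V(2,1) = 0.000000; V(2,2) = 0.000000
Backward induction: V(k, i) = exp(-r*dt) * [p * V(k+1, i) + (1-p) * V(k+1, i+1)].
  V(1,0) = exp(-r*dt) * [p*3.675948 + (1-p)*0.000000] = 1.642709
  V(1,1) = exp(-r*dt) * [p*0.000000 + (1-p)*0.000000] = 0.000000
  V(0,0) = exp(-r*dt) * [p*1.642709 + (1-p)*0.000000] = 0.734095


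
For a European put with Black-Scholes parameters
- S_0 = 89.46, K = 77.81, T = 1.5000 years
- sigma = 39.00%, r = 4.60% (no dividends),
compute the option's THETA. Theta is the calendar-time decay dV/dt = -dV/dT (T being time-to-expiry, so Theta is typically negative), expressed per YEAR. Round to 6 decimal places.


d1 = 0.6753821895; d2 = 0.1977316896
phi(d1) = 0.3175852210; exp(-qT) = 1.0000000000; exp(-rT) = 0.9333266801
Theta = -S*exp(-qT)*phi(d1)*sigma/(2*sqrt(T)) + r*K*exp(-rT)*N(-d2) - q*S*exp(-qT)*N(-d1)
N(-d1) = 0.2497164891; N(-d2) = 0.4216274972; sqrt(T) = 1.2247448714
Term 1 = -89.4600 * 1.0000000000 * 0.3175852210 * 0.3900 / (2 * 1.2247448714) = -4.5235371334
Term 2 = 0.0460 * 77.8100 * 0.9333266801 * 0.4216274972 = 1.4084967661
Term 3 = 0 (no dividend yield, q = 0)
Theta = -4.5235371334 + (1.4084967661) + (0.0000000000) = -3.115040

Answer: Theta = -3.115040


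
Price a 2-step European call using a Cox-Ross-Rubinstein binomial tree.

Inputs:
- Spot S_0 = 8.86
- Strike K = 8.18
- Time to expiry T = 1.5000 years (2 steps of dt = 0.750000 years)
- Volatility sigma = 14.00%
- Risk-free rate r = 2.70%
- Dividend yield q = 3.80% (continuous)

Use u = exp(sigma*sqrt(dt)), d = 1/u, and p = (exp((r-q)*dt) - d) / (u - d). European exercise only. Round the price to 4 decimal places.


dt = T/N = 0.750000
u = exp(sigma*sqrt(dt)) = 1.128900; d = 1/u = 0.885818
p = (exp((r-q)*dt) - d) / (u - d) = 0.435927
Discount per step: exp(-r*dt) = 0.979954
Stock lattice S(k, i) with i counting down-moves:
  k=0: S(0,0) = 8.8600
  k=1: S(1,0) = 10.0021; S(1,1) = 7.8483
  k=2: S(2,0) = 11.2913; S(2,1) = 8.8600; S(2,2) = 6.9522
Terminal payoffs V(N, i) = max(S_T - K, 0):
  V(2,0) = 3.111315; V(2,1) = 0.680000; V(2,2) = 0.000000
Backward induction: V(k, i) = exp(-r*dt) * [p * V(k+1, i) + (1-p) * V(k+1, i+1)].
  V(1,0) = exp(-r*dt) * [p*3.111315 + (1-p)*0.680000] = 1.704997
  V(1,1) = exp(-r*dt) * [p*0.680000 + (1-p)*0.000000] = 0.290488
  V(0,0) = exp(-r*dt) * [p*1.704997 + (1-p)*0.290488] = 0.888926

Answer: Price = V(0,0) = 0.8889


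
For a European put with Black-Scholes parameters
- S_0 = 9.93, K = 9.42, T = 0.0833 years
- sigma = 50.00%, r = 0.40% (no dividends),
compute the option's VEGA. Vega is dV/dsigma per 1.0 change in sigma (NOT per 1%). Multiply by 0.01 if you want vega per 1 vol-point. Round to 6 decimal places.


Answer: Vega = 1.037946

Derivation:
d1 = 0.4398285816; d2 = 0.2955198847
phi(d1) = 0.3621621918; exp(-qT) = 1.0000000000; exp(-rT) = 0.9996668555
Vega = S * exp(-qT) * phi(d1) * sqrt(T) = 9.9300 * 1.0000000000 * 0.3621621918 * 0.2886173938 = 1.037946


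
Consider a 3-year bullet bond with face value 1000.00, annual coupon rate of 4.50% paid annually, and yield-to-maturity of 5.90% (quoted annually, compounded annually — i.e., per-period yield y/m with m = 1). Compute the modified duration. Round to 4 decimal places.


Answer: Modified duration = 2.7101

Derivation:
Coupon per period c = face * coupon_rate / m = 45.000000
Periods per year m = 1; per-period yield y/m = 0.059000
Number of cashflows N = 3
Cashflows (t years, CF_t, discount factor 1/(1+y/m)^(m*t), PV):
  t = 1.0000: CF_t = 45.000000, DF = 0.944287, PV = 42.492918
  t = 2.0000: CF_t = 45.000000, DF = 0.891678, PV = 40.125513
  t = 3.0000: CF_t = 1045.000000, DF = 0.842000, PV = 879.890057
Price P = sum_t PV_t = 962.508488
First compute Macaulay numerator sum_t t * PV_t:
  t * PV_t at t = 1.0000: 42.492918
  t * PV_t at t = 2.0000: 80.251025
  t * PV_t at t = 3.0000: 2639.670171
Macaulay duration D = 2762.414114 / 962.508488 = 2.870015
Modified duration = D / (1 + y/m) = 2.870015 / (1 + 0.059000) = 2.710118


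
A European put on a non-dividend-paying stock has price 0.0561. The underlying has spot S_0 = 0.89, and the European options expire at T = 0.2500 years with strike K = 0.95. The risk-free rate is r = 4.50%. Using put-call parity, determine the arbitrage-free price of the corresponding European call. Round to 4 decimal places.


Put-call parity: C - P = S_0 * exp(-qT) - K * exp(-rT).
S_0 * exp(-qT) = 0.8900 * 1.00000000 = 0.89000000
K * exp(-rT) = 0.9500 * 0.98881304 = 0.93937239
C = P + S*exp(-qT) - K*exp(-rT)
C = 0.0561 + 0.89000000 - 0.93937239 = 0.0067

Answer: Call price = 0.0067


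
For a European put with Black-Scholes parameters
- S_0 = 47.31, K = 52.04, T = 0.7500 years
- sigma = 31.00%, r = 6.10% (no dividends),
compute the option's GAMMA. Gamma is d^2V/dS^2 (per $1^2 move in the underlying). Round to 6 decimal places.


d1 = -0.0502982489; d2 = -0.3187661241
phi(d1) = 0.3984379546; exp(-qT) = 1.0000000000; exp(-rT) = 0.9552807525
Gamma = exp(-qT) * phi(d1) / (S * sigma * sqrt(T)) = 1.0000000000 * 0.3984379546 / (47.3100 * 0.3100 * 0.8660254038) = 0.031370

Answer: Gamma = 0.031370


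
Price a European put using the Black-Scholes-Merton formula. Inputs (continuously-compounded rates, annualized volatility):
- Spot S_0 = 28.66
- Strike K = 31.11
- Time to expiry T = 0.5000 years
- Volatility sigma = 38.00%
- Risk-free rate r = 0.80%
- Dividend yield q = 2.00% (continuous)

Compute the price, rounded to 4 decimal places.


Answer: Price = 4.6451

Derivation:
d1 = (ln(S/K) + (r - q + 0.5*sigma^2) * T) / (sigma * sqrt(T)) = -0.19325187
d2 = d1 - sigma * sqrt(T) = -0.46195245
exp(-rT) = 0.99600799; exp(-qT) = 0.99004983
P = K * exp(-rT) * N(-d2) - S_0 * exp(-qT) * N(-d1)
N(-d1) = 0.57661914; N(-d2) = 0.67794229
P = 31.1100 * 0.99600799 * 0.67794229 - 28.6600 * 0.99004983 * 0.57661914 = 4.6451
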